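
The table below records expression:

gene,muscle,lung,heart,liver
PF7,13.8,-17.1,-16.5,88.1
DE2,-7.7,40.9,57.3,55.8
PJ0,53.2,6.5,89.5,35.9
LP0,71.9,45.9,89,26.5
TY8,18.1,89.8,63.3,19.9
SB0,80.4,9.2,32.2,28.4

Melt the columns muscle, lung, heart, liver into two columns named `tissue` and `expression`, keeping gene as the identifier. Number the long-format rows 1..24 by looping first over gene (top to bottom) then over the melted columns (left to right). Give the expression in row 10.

24 rows total (6 × 4). Row 10: index ⌊(10-1)/4⌋ = 2 into gene → PJ0; (10-1) mod 4 = 1 into the melted columns → lung.
So row 10 is (PJ0, lung, 6.5); expression = 6.5.

6.5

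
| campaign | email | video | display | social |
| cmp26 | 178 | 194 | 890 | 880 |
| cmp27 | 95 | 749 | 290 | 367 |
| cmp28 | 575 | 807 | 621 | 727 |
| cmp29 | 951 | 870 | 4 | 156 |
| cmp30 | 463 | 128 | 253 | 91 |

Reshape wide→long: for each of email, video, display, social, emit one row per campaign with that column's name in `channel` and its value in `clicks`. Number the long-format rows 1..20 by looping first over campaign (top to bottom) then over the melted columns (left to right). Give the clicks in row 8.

20 rows total (5 × 4). Row 8: index ⌊(8-1)/4⌋ = 1 into campaign → cmp27; (8-1) mod 4 = 3 into the melted columns → social.
So row 8 is (cmp27, social, 367); clicks = 367.

367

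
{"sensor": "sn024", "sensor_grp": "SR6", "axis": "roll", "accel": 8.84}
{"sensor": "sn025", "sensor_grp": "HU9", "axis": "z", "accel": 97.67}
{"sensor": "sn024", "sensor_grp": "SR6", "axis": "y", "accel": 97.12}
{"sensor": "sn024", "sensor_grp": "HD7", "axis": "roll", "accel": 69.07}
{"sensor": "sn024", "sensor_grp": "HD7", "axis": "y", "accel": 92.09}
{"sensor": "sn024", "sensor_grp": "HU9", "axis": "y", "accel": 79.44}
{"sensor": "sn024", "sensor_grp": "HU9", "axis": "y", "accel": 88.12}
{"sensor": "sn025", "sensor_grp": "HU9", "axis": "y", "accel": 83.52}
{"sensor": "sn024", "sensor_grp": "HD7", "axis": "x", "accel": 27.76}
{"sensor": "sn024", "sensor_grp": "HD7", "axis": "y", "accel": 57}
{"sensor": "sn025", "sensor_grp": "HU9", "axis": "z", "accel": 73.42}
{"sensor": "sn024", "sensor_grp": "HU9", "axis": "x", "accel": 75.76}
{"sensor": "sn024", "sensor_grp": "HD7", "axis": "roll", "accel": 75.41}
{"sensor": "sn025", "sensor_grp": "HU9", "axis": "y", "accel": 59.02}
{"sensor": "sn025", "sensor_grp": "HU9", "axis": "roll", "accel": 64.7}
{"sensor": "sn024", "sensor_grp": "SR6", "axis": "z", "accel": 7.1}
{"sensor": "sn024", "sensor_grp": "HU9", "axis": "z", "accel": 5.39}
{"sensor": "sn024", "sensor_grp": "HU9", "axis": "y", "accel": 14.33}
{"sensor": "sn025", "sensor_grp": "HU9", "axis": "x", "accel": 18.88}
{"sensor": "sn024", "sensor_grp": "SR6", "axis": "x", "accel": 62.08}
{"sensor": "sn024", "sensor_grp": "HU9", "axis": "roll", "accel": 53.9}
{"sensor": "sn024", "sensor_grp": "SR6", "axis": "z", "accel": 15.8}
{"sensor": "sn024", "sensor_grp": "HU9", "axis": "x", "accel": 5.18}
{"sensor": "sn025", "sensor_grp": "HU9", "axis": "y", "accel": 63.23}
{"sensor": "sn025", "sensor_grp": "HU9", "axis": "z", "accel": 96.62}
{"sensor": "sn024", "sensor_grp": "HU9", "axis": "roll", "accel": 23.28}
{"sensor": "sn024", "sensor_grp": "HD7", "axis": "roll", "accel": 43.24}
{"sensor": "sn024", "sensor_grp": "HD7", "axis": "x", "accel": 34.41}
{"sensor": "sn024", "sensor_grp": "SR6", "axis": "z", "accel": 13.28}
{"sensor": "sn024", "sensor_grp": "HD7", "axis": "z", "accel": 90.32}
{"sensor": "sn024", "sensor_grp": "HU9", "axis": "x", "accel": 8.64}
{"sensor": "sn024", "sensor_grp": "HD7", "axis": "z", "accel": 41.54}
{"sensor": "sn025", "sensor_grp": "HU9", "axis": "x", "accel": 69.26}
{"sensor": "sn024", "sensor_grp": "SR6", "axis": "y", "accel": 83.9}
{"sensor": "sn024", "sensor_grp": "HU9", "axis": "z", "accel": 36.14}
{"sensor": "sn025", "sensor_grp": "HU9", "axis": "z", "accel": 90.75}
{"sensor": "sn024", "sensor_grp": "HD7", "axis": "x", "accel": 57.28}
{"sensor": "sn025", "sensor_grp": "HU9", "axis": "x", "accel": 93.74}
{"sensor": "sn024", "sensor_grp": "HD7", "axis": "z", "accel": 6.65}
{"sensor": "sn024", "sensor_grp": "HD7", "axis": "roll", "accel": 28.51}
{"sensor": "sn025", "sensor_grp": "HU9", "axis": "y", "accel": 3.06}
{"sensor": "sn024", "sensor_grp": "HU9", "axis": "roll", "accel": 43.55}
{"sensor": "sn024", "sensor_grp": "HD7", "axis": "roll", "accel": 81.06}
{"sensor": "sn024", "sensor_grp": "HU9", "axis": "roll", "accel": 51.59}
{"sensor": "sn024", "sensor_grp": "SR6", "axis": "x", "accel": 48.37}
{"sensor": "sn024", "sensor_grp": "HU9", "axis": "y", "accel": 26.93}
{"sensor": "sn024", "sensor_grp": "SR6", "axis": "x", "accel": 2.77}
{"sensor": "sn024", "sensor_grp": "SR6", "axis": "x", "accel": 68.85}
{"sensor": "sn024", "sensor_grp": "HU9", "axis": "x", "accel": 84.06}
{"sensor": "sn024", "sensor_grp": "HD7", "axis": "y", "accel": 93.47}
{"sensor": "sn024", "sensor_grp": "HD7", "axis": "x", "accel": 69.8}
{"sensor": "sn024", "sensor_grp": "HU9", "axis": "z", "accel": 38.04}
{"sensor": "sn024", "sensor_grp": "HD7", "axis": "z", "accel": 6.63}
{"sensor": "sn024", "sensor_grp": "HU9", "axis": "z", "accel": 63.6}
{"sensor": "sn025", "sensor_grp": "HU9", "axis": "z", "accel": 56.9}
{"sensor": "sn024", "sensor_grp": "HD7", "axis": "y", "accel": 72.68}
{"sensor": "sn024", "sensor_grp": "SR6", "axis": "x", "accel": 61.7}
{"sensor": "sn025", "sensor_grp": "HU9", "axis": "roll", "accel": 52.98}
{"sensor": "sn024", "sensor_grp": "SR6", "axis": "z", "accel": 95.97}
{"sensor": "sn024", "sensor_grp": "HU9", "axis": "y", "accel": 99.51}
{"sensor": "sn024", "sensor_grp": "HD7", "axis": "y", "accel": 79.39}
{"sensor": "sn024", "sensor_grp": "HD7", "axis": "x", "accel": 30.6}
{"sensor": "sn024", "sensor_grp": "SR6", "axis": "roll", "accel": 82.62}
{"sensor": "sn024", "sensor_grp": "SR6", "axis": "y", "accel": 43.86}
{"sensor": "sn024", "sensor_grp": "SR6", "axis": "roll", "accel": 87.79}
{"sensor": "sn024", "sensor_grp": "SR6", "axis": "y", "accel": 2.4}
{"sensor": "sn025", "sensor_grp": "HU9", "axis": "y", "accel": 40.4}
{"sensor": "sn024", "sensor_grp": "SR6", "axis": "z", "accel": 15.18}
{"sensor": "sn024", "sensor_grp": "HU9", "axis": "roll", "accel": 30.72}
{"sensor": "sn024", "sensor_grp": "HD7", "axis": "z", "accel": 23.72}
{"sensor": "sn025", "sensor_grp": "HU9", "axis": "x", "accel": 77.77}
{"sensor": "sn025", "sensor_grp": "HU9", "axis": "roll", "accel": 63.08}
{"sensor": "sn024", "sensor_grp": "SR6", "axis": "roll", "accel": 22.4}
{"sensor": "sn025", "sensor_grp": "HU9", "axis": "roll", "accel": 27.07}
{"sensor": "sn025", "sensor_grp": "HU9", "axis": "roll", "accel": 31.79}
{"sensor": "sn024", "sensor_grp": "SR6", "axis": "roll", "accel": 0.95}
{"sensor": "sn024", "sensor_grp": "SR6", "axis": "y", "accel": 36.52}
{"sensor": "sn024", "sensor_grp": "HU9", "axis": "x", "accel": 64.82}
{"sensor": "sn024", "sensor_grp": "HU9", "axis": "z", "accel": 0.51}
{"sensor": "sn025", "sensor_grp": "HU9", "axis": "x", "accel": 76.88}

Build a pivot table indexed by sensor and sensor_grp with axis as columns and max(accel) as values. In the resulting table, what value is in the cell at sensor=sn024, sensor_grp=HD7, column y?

93.47

Rows with sensor=sn024, sensor_grp=HD7 and axis=y: accel values are 92.09, 57, 93.47, 72.68, 79.39.
max(92.09, 57, 93.47, 72.68, 79.39) = 93.47.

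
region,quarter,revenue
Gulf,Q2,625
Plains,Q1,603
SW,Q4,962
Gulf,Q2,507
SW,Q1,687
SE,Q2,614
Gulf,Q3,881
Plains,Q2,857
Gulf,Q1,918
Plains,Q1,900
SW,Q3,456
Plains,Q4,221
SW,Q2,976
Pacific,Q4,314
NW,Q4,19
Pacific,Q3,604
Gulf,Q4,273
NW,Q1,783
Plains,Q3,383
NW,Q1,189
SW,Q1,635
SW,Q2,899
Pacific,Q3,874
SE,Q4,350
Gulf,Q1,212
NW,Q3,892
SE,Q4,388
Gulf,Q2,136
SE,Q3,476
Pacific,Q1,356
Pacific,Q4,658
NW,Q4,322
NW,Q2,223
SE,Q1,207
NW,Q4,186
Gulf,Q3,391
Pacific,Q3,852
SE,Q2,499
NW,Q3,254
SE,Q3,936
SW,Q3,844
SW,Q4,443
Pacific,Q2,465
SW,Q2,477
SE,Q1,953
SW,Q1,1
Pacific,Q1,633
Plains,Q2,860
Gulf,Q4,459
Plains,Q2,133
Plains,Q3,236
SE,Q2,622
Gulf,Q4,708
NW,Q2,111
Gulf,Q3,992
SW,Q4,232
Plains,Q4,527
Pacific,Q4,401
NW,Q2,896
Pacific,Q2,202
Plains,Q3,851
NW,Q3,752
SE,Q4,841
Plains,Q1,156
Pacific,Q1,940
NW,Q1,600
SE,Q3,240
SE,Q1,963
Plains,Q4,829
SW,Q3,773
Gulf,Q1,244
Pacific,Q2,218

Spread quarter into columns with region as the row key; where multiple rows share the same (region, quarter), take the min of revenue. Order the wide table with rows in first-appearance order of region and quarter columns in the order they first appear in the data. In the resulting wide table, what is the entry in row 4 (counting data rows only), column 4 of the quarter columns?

With rows in first-appearance order of region, row 4 is region=SE. quarter columns in first-appearance order: Q2, Q1, Q4, Q3; column 4 is Q3.
Long rows with region=SE, quarter=Q3: min(476, 936, 240) = 240.

240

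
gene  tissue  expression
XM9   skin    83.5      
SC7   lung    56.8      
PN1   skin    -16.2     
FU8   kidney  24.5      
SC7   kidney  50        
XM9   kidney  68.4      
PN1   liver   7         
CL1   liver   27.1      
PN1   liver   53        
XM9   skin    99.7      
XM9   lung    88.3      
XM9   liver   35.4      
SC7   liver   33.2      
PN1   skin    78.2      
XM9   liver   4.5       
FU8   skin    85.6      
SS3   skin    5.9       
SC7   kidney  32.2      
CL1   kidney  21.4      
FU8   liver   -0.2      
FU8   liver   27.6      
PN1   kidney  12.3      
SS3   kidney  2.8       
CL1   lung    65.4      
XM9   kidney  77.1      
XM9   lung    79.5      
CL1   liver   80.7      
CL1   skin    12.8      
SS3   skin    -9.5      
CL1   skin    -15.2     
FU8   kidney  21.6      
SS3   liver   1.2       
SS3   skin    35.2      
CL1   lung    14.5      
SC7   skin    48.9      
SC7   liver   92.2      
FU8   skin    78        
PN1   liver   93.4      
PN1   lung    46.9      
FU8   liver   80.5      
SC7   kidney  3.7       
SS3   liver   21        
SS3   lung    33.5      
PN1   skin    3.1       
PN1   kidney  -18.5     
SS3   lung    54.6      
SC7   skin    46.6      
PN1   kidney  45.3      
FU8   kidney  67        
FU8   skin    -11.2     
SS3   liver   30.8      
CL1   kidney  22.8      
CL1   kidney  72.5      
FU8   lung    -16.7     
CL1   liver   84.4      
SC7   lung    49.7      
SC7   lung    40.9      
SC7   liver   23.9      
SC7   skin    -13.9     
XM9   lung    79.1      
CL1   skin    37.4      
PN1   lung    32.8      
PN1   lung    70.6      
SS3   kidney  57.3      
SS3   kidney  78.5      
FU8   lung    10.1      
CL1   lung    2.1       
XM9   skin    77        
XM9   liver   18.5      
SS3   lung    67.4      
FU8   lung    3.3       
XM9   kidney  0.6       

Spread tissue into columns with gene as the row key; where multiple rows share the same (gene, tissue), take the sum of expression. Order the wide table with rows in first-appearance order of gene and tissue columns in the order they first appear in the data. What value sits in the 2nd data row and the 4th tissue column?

149.3

With rows in first-appearance order of gene, row 2 is gene=SC7. tissue columns in first-appearance order: skin, lung, kidney, liver; column 4 is liver.
Long rows with gene=SC7, tissue=liver: 33.2 + 92.2 + 23.9 = 149.3.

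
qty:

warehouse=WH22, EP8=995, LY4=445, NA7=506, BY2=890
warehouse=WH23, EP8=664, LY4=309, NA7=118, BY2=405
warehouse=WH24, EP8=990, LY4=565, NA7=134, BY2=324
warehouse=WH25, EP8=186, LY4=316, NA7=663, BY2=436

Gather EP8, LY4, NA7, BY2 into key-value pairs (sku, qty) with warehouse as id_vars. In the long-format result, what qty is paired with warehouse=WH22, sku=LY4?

445

Unpivoting turns each (warehouse, wide-column) pair into one long row.
The wide cell at row WH22, column LY4 holds 445, so the long row (WH22, LY4) has qty=445.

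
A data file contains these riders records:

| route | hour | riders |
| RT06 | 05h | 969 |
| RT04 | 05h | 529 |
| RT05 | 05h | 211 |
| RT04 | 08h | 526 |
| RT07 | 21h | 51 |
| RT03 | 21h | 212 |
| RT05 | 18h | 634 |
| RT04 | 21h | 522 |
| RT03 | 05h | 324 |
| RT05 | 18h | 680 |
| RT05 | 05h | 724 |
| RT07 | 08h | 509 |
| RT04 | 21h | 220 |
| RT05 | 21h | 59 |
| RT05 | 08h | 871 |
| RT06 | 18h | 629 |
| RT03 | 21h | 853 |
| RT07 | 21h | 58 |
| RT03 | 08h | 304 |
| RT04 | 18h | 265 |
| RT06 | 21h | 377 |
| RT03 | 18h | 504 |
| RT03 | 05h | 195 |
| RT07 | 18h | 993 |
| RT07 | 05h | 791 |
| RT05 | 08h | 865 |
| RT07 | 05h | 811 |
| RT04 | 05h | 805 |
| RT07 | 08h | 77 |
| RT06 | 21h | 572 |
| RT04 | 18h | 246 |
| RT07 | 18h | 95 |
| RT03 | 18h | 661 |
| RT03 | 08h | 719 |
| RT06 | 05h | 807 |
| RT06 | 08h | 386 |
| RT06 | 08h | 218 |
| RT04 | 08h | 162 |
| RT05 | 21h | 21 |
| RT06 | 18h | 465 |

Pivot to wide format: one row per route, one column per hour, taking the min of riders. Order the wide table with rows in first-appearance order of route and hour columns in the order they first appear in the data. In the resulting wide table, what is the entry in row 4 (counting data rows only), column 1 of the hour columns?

With rows in first-appearance order of route, row 4 is route=RT07. hour columns in first-appearance order: 05h, 08h, 21h, 18h; column 1 is 05h.
Long rows with route=RT07, hour=05h: min(791, 811) = 791.

791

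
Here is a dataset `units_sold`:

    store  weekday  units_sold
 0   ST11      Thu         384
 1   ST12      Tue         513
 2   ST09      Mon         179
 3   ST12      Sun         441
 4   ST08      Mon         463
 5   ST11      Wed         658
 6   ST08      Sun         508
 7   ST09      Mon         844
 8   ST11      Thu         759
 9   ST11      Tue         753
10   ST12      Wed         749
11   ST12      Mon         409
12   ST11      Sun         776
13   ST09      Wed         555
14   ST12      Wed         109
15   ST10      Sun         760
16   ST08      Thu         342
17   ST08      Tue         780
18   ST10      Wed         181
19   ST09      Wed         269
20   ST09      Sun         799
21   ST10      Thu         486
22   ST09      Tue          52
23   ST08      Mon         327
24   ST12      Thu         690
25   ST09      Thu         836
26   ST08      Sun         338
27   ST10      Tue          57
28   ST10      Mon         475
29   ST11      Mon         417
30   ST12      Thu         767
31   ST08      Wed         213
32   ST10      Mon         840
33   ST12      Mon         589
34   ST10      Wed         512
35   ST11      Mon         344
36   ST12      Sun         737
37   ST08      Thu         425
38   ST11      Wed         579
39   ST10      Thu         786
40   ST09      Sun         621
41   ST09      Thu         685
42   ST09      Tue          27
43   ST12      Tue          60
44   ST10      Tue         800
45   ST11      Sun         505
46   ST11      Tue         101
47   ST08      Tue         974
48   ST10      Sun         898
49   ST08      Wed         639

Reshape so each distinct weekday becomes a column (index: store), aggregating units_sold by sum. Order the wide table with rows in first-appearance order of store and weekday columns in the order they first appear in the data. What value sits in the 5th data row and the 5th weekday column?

693

With rows in first-appearance order of store, row 5 is store=ST10. weekday columns in first-appearance order: Thu, Tue, Mon, Sun, Wed; column 5 is Wed.
Long rows with store=ST10, weekday=Wed: 181 + 512 = 693.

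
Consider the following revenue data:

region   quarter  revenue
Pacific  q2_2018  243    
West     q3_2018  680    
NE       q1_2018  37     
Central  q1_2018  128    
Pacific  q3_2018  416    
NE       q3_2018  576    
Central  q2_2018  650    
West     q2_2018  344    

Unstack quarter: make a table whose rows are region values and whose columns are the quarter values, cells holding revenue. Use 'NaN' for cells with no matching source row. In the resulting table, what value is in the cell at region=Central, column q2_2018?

The long row with region=Central, quarter=q2_2018 has revenue=650.

650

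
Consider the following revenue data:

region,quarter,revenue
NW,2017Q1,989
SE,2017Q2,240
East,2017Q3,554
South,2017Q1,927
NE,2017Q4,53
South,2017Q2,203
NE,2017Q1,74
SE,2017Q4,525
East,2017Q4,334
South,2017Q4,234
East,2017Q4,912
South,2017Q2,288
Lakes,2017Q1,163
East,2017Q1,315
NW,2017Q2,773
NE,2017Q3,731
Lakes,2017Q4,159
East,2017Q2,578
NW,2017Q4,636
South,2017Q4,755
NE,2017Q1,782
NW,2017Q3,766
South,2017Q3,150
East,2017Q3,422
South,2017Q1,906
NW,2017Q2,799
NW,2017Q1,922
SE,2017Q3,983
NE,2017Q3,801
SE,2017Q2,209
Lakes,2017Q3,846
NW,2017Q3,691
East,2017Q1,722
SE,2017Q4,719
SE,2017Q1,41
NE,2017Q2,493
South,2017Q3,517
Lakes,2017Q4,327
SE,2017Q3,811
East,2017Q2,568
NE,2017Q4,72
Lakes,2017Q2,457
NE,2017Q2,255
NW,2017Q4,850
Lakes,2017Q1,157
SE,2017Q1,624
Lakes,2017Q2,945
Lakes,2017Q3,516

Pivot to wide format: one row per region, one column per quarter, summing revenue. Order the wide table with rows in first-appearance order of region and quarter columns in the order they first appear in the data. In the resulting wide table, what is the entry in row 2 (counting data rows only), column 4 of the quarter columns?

With rows in first-appearance order of region, row 2 is region=SE. quarter columns in first-appearance order: 2017Q1, 2017Q2, 2017Q3, 2017Q4; column 4 is 2017Q4.
Long rows with region=SE, quarter=2017Q4: 525 + 719 = 1244.

1244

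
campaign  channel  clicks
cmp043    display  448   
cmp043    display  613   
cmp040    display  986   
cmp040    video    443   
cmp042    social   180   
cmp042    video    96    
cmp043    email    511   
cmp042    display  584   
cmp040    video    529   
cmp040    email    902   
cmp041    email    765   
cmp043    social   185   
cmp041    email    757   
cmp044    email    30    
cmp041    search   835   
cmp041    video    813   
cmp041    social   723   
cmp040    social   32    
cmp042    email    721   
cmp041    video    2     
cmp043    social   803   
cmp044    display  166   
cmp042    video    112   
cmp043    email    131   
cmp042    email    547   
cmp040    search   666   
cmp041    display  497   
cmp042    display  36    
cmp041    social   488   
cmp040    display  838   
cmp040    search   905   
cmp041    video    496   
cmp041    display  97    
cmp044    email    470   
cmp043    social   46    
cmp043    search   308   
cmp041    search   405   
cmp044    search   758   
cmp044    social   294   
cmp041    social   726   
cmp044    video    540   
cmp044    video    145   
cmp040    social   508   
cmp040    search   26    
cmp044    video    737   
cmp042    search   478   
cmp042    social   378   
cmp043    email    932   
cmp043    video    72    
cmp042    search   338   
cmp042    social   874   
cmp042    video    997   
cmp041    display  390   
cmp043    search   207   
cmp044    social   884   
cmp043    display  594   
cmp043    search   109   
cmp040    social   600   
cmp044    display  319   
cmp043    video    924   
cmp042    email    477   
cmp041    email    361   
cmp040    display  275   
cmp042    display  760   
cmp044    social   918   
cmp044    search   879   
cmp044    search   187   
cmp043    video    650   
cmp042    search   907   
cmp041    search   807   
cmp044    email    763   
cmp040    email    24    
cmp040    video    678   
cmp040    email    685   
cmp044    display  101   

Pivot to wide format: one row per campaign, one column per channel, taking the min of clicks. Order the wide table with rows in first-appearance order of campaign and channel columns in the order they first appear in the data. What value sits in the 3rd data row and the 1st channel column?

36

With rows in first-appearance order of campaign, row 3 is campaign=cmp042. channel columns in first-appearance order: display, video, social, email, search; column 1 is display.
Long rows with campaign=cmp042, channel=display: min(584, 36, 760) = 36.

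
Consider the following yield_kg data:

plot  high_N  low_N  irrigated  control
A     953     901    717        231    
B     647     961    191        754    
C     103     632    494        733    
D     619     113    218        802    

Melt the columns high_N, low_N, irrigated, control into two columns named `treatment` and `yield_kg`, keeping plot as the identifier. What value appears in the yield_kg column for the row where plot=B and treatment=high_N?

Unpivoting turns each (plot, wide-column) pair into one long row.
The wide cell at row B, column high_N holds 647, so the long row (B, high_N) has yield_kg=647.

647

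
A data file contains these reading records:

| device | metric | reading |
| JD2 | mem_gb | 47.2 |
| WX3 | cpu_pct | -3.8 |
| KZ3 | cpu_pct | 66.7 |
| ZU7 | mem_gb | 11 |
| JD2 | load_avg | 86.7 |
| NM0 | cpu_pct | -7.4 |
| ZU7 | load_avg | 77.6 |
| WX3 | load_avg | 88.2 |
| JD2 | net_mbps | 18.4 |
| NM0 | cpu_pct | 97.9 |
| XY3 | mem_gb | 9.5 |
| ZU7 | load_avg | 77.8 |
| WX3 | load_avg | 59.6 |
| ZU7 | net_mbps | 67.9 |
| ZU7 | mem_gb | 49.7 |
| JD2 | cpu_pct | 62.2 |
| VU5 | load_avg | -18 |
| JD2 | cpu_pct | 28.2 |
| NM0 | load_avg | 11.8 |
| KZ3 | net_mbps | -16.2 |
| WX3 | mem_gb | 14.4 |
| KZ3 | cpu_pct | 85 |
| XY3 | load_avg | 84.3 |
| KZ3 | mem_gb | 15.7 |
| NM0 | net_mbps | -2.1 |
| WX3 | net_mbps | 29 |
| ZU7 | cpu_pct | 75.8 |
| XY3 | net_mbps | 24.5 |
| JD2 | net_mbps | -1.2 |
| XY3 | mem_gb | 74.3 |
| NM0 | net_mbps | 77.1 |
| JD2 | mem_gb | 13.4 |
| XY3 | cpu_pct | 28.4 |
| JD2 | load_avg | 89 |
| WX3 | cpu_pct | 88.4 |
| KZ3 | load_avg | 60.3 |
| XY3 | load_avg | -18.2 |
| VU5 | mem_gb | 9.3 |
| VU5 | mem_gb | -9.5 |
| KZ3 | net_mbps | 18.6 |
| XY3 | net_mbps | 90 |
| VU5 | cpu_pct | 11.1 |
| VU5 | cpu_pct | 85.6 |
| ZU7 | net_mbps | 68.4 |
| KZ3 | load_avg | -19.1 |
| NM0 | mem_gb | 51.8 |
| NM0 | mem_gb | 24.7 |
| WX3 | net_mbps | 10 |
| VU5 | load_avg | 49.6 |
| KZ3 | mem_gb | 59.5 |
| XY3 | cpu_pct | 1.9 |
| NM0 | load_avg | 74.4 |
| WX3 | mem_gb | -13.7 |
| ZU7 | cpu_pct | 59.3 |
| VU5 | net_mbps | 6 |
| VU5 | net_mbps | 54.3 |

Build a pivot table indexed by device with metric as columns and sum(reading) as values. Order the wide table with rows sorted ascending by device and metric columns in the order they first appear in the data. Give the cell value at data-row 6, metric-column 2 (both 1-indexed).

With rows sorted ascending by device, row 6 is device=XY3. metric columns in first-appearance order: mem_gb, cpu_pct, load_avg, net_mbps; column 2 is cpu_pct.
Long rows with device=XY3, metric=cpu_pct: 28.4 + 1.9 = 30.3.

30.3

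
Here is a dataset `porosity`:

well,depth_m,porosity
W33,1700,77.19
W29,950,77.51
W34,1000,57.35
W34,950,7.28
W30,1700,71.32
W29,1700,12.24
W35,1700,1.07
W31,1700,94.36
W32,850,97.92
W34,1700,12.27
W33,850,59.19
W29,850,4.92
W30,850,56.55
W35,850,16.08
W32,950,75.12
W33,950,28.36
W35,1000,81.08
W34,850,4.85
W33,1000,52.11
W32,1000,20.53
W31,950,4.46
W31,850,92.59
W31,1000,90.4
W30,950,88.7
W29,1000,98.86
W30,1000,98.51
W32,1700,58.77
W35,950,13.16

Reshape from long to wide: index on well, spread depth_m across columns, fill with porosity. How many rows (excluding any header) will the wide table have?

7 distinct well values → 7 rows.

7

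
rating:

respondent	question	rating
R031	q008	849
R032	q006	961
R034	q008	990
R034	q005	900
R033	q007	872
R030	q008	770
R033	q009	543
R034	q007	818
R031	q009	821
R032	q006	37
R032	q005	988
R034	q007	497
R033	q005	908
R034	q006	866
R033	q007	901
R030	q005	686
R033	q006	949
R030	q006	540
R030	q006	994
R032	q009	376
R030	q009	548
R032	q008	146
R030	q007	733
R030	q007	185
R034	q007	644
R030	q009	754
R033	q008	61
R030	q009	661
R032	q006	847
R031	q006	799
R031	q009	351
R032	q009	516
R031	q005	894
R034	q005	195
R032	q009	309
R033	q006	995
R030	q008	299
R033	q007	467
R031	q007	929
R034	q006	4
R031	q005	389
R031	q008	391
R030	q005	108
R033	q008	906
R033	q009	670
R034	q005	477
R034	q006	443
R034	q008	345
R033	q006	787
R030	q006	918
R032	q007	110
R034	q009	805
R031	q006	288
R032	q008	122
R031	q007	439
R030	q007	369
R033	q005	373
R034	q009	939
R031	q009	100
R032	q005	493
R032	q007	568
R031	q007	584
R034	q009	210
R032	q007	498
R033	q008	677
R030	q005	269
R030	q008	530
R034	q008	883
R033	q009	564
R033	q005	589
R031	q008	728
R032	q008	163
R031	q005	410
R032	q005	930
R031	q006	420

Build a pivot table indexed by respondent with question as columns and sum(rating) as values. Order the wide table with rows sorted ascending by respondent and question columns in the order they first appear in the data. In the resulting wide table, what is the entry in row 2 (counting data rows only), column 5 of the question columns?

1272

With rows sorted ascending by respondent, row 2 is respondent=R031. question columns in first-appearance order: q008, q006, q005, q007, q009; column 5 is q009.
Long rows with respondent=R031, question=q009: 821 + 351 + 100 = 1272.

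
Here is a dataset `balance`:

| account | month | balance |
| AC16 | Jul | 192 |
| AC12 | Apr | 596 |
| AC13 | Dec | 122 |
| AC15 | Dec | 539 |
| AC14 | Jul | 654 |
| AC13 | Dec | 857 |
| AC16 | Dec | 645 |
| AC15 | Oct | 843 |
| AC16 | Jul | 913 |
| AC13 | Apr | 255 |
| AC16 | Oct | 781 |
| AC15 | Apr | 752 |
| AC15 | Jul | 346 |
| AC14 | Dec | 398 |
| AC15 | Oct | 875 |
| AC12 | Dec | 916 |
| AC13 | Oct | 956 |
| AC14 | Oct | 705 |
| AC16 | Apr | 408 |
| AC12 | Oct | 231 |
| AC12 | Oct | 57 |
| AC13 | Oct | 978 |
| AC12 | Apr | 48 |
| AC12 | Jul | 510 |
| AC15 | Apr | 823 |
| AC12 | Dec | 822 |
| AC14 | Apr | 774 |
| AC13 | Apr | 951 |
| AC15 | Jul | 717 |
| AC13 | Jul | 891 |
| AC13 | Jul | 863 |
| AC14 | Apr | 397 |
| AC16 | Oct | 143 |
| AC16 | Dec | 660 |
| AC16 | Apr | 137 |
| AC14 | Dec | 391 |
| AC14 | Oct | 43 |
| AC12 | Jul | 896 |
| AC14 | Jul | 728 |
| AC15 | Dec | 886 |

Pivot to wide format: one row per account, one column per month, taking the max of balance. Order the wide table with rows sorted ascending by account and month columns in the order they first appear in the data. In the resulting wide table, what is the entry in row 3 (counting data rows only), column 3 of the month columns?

With rows sorted ascending by account, row 3 is account=AC14. month columns in first-appearance order: Jul, Apr, Dec, Oct; column 3 is Dec.
Long rows with account=AC14, month=Dec: max(398, 391) = 398.

398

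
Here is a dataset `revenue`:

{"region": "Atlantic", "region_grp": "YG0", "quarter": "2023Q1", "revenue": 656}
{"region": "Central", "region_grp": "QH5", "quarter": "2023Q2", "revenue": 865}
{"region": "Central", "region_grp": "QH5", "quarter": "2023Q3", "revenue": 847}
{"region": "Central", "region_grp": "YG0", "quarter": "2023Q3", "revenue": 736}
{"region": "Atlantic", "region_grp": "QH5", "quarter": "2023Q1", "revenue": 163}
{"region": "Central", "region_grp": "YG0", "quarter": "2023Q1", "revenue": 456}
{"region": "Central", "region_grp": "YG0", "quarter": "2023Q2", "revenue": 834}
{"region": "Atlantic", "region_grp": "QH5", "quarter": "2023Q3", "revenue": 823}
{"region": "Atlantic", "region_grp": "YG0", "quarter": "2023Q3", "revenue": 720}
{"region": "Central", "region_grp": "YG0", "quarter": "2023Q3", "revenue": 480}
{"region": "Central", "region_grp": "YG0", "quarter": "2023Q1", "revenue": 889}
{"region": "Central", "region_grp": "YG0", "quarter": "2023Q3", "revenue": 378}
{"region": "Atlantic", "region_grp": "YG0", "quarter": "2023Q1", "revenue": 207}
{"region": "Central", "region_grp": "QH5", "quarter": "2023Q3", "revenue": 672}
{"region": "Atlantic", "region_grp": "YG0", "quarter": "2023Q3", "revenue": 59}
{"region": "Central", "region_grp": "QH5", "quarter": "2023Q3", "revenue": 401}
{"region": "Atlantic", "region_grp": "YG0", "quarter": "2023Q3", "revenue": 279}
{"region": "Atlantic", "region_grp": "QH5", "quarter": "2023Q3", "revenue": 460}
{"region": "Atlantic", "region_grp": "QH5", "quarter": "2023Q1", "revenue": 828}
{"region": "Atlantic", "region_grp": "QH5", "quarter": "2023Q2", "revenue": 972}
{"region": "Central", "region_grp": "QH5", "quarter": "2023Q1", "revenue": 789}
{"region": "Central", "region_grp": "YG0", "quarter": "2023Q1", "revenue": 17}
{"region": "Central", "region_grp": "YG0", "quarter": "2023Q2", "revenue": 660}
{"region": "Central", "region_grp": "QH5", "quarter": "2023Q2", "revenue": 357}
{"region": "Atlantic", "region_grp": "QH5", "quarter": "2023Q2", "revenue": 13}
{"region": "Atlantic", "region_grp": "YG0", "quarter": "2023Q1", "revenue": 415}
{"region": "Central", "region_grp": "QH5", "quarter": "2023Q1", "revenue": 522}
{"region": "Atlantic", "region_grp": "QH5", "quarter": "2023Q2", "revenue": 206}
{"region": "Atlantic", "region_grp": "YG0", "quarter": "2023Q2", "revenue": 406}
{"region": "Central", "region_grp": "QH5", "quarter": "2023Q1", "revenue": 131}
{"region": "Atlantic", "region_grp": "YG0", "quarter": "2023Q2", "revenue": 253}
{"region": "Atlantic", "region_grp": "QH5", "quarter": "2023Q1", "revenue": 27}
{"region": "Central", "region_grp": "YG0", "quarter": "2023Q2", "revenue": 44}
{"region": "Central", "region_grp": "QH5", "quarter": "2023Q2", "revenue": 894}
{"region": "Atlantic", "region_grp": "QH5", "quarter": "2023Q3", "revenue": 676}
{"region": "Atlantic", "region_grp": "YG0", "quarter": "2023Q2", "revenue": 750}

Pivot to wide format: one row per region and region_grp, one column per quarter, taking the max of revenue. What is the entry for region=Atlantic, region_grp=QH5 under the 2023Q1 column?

Rows with region=Atlantic, region_grp=QH5 and quarter=2023Q1: revenue values are 163, 828, 27.
max(163, 828, 27) = 828.

828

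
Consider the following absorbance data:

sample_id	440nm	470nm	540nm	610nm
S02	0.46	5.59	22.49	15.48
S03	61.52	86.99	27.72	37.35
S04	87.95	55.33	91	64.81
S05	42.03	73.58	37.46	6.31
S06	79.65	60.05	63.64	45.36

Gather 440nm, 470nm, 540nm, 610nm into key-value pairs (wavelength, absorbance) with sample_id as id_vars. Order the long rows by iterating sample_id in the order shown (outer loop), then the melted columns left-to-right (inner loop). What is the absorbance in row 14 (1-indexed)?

20 rows total (5 × 4). Row 14: index ⌊(14-1)/4⌋ = 3 into sample_id → S05; (14-1) mod 4 = 1 into the melted columns → 470nm.
So row 14 is (S05, 470nm, 73.58); absorbance = 73.58.

73.58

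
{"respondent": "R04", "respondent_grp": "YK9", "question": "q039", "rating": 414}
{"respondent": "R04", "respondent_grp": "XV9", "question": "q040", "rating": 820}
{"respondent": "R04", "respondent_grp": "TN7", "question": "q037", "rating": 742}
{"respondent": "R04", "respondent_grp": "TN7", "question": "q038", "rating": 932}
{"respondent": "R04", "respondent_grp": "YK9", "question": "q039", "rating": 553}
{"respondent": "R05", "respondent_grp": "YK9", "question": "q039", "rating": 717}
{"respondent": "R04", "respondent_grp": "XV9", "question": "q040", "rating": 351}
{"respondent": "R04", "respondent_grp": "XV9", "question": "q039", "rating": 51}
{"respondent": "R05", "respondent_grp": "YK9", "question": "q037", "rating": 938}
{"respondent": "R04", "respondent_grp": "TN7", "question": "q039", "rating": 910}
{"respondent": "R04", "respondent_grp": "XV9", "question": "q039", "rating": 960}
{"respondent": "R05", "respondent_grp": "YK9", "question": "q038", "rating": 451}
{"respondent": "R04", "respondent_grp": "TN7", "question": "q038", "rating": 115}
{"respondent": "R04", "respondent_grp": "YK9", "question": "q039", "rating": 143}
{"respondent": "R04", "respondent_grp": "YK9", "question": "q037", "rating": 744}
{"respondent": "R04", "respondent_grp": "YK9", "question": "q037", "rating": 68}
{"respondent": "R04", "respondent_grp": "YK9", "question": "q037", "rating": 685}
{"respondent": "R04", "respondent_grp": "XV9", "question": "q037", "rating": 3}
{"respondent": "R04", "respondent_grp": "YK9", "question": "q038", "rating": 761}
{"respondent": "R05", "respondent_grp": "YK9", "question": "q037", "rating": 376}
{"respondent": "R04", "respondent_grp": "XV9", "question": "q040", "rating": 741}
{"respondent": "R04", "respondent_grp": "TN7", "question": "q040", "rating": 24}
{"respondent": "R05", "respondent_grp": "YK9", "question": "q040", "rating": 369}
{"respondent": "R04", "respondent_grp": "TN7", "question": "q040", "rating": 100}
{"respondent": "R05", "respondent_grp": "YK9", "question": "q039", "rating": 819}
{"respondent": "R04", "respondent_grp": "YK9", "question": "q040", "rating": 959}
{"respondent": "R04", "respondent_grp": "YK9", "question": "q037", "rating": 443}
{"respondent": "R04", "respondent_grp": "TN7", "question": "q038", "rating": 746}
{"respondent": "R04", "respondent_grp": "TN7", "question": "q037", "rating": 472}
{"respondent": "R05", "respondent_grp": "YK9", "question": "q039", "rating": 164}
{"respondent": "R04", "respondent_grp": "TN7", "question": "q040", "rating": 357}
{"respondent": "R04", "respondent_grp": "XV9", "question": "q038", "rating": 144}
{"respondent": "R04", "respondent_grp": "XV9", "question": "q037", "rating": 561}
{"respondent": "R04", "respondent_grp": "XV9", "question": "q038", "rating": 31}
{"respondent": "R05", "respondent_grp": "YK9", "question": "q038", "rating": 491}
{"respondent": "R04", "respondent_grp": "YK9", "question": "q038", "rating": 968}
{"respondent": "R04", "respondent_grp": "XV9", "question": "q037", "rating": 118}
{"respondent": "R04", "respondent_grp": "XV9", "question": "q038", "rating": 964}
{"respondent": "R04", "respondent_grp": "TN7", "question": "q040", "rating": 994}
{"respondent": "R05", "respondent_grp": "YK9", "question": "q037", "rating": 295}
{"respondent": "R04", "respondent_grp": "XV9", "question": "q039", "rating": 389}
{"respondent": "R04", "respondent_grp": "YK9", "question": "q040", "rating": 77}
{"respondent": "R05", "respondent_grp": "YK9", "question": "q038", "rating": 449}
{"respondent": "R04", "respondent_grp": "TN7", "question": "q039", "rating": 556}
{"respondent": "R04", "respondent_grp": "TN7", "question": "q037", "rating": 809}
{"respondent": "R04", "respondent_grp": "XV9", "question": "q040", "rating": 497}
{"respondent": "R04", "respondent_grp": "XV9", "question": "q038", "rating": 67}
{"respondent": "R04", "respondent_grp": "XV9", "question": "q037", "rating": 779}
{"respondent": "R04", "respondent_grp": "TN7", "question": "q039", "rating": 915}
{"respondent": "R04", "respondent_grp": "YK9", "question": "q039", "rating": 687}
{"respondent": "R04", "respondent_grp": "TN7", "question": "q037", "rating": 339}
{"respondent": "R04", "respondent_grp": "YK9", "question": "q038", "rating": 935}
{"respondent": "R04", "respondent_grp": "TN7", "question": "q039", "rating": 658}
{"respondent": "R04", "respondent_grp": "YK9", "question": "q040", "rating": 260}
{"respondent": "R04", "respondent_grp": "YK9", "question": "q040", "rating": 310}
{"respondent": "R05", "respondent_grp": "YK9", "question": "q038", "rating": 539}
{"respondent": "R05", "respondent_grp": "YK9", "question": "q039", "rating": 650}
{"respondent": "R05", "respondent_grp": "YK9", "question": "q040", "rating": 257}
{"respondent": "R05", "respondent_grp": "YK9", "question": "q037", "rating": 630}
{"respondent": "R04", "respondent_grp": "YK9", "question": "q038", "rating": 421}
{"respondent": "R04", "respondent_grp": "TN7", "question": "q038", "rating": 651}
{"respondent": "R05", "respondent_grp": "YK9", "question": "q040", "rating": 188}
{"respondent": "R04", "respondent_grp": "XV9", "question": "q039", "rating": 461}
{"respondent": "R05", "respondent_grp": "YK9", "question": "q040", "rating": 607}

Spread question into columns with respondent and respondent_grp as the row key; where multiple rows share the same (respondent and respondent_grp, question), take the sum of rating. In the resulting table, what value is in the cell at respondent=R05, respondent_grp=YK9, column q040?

1421

Rows with respondent=R05, respondent_grp=YK9 and question=q040: rating values are 369, 257, 188, 607.
369 + 257 + 188 + 607 = 1421.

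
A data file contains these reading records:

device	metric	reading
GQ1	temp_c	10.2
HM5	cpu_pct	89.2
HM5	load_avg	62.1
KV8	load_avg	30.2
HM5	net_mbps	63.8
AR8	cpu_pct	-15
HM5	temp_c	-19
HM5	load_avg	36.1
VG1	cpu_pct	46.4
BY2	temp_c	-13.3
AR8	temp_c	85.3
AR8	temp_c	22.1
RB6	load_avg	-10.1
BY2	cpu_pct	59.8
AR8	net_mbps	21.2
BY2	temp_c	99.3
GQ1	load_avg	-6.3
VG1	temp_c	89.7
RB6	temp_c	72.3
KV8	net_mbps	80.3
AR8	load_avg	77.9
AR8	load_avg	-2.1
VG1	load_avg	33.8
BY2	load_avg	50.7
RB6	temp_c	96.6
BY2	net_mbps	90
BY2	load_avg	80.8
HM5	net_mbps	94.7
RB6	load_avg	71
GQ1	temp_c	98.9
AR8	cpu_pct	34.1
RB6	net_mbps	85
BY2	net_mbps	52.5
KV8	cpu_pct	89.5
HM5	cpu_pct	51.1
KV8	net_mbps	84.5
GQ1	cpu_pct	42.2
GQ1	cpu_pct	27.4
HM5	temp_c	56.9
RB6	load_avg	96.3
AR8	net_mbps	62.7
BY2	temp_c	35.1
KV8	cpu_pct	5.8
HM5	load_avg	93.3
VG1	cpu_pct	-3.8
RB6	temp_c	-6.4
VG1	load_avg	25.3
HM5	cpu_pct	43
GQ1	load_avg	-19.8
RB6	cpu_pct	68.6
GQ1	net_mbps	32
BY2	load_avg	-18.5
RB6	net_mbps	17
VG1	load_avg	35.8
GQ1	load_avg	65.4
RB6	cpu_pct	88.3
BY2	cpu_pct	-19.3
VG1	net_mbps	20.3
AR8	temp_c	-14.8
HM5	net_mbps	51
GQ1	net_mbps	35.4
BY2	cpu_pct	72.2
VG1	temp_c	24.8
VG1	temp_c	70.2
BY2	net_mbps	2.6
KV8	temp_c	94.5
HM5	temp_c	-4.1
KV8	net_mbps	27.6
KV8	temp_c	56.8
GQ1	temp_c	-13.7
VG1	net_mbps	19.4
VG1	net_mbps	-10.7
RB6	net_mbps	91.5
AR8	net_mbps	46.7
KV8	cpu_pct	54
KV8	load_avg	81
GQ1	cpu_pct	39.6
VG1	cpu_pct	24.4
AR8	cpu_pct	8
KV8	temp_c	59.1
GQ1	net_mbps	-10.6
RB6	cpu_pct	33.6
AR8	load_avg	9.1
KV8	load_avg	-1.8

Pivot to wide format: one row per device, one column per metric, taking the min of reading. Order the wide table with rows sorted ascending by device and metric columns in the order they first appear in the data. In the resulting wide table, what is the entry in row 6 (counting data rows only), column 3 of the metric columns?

-10.1

With rows sorted ascending by device, row 6 is device=RB6. metric columns in first-appearance order: temp_c, cpu_pct, load_avg, net_mbps; column 3 is load_avg.
Long rows with device=RB6, metric=load_avg: min(-10.1, 71, 96.3) = -10.1.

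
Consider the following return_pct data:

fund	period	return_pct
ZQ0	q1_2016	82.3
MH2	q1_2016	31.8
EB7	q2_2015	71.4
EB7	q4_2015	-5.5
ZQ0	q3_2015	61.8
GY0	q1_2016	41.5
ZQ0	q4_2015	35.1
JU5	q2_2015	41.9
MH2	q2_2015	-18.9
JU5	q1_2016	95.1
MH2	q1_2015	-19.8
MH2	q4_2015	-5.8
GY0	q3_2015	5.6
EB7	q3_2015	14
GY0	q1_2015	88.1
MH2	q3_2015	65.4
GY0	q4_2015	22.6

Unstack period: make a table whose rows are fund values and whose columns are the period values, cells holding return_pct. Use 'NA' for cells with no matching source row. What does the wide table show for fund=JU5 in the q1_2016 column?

95.1

The long row with fund=JU5, period=q1_2016 has return_pct=95.1.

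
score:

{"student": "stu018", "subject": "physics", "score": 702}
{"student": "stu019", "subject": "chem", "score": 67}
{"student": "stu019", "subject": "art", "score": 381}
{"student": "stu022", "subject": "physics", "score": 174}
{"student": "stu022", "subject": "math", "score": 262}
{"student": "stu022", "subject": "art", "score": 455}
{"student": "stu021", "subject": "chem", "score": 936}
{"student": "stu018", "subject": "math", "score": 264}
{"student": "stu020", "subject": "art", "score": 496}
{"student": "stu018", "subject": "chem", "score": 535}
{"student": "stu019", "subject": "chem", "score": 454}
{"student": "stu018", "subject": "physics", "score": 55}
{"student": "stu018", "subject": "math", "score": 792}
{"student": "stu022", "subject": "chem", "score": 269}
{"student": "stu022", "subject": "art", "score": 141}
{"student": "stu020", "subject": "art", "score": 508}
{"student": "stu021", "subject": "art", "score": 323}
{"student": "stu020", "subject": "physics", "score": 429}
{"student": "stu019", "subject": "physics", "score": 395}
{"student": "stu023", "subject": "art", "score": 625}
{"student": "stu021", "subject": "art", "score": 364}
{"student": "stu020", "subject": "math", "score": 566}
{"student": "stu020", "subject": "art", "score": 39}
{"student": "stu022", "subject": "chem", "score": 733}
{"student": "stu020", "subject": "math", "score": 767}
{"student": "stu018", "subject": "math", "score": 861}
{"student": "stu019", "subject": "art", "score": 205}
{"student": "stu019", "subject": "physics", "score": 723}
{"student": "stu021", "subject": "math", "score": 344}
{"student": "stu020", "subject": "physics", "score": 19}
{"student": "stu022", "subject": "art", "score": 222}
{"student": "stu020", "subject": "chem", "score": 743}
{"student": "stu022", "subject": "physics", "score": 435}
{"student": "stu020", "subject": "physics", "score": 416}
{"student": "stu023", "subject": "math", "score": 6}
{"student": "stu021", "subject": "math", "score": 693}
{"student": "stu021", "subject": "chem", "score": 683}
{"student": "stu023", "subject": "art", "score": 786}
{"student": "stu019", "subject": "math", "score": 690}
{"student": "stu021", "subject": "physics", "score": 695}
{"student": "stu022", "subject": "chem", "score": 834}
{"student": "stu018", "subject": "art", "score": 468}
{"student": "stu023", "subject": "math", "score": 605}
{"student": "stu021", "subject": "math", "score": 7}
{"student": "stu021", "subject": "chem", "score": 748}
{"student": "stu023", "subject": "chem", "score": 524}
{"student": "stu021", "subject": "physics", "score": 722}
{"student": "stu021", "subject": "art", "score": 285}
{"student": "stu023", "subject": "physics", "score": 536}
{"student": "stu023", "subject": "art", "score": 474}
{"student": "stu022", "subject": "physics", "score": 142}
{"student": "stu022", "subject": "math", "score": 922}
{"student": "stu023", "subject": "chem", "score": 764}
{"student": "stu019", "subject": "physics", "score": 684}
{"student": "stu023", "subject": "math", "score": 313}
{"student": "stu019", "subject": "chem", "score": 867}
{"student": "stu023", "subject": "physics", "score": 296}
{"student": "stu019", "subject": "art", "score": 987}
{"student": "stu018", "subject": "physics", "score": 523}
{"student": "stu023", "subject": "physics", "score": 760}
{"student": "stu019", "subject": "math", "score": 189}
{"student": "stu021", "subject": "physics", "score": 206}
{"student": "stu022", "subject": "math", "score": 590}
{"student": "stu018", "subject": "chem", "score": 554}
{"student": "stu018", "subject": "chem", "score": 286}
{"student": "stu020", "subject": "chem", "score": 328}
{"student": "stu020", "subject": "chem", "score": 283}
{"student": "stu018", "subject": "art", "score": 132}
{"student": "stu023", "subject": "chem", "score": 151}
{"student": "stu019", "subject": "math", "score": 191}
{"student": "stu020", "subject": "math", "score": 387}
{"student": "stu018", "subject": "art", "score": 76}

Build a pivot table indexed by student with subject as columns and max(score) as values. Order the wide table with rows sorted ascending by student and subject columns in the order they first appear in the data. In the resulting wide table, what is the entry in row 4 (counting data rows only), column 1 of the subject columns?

With rows sorted ascending by student, row 4 is student=stu021. subject columns in first-appearance order: physics, chem, art, math; column 1 is physics.
Long rows with student=stu021, subject=physics: max(695, 722, 206) = 722.

722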